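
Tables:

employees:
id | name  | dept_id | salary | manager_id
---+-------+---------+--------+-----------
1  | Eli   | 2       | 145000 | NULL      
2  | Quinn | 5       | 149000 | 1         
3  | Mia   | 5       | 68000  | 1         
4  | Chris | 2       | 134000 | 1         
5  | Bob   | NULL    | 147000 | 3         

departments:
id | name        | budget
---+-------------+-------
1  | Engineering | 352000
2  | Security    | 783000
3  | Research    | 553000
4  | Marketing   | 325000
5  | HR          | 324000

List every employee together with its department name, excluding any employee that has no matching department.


INNER JOIN keeps only employees rows whose dept_id matches an id in departments. Walk through each employee:
  - employee 1 (Eli): dept_id=2 -> matches Security
  - employee 2 (Quinn): dept_id=5 -> matches HR
  - employee 3 (Mia): dept_id=5 -> matches HR
  - employee 4 (Chris): dept_id=2 -> matches Security
  - employee 5 (Bob): dept_id=NULL, no match -> dropped
So 1 of 5 rows is dropped.

SQL:
SELECT a.name, b.name AS department
FROM employees a
INNER JOIN departments b ON a.dept_id = b.id

Result:
name  | department
------+-----------
Eli   | Security  
Quinn | HR        
Mia   | HR        
Chris | Security  


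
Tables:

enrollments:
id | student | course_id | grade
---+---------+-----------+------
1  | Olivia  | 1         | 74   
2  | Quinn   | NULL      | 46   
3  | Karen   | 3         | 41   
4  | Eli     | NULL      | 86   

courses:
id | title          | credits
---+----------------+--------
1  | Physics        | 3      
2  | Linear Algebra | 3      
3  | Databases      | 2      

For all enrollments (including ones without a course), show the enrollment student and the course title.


LEFT JOIN keeps every row from enrollments (the left table); where course_id has no match in courses, the course columns become NULL. Walk through each enrollment:
  - enrollment 1 (Olivia): course_id=1 -> matches Physics
  - enrollment 2 (Quinn): course_id=NULL, no match -> kept with NULL
  - enrollment 3 (Karen): course_id=3 -> matches Databases
  - enrollment 4 (Eli): course_id=NULL, no match -> kept with NULL
All 4 rows appear; 2 have NULL course.

SQL:
SELECT a.student, b.title AS course
FROM enrollments a
LEFT JOIN courses b ON a.course_id = b.id

Result:
student | course   
--------+----------
Olivia  | Physics  
Quinn   | NULL     
Karen   | Databases
Eli     | NULL     


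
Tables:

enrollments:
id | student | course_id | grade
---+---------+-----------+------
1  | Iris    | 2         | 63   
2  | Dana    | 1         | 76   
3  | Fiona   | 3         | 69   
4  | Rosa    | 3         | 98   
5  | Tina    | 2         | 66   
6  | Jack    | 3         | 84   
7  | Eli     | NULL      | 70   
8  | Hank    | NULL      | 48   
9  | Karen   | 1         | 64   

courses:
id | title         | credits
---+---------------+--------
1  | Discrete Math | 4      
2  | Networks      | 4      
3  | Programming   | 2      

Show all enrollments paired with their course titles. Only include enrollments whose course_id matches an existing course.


INNER JOIN keeps only enrollments rows whose course_id matches an id in courses. Walk through each enrollment:
  - enrollment 1 (Iris): course_id=2 -> matches Networks
  - enrollment 2 (Dana): course_id=1 -> matches Discrete Math
  - enrollment 3 (Fiona): course_id=3 -> matches Programming
  - enrollment 4 (Rosa): course_id=3 -> matches Programming
  - enrollment 5 (Tina): course_id=2 -> matches Networks
  - enrollment 6 (Jack): course_id=3 -> matches Programming
  - enrollment 7 (Eli): course_id=NULL, no match -> dropped
  - enrollment 8 (Hank): course_id=NULL, no match -> dropped
  - enrollment 9 (Karen): course_id=1 -> matches Discrete Math
So 2 of 9 rows are dropped.

SQL:
SELECT a.student, b.title AS course
FROM enrollments a
INNER JOIN courses b ON a.course_id = b.id

Result:
student | course       
--------+--------------
Iris    | Networks     
Dana    | Discrete Math
Fiona   | Programming  
Rosa    | Programming  
Tina    | Networks     
Jack    | Programming  
Karen   | Discrete Math


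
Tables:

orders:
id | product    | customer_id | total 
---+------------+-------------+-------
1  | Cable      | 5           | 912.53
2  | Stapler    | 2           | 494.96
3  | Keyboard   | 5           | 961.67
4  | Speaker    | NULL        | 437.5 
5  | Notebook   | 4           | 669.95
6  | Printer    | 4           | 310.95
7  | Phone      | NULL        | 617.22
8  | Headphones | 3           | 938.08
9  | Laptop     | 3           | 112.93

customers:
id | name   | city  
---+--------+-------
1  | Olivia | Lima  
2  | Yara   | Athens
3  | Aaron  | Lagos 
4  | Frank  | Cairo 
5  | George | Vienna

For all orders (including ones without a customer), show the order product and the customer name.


LEFT JOIN keeps every row from orders (the left table); where customer_id has no match in customers, the customer columns become NULL. Walk through each order:
  - order 1 (Cable): customer_id=5 -> matches George
  - order 2 (Stapler): customer_id=2 -> matches Yara
  - order 3 (Keyboard): customer_id=5 -> matches George
  - order 4 (Speaker): customer_id=NULL, no match -> kept with NULL
  - order 5 (Notebook): customer_id=4 -> matches Frank
  - order 6 (Printer): customer_id=4 -> matches Frank
  - order 7 (Phone): customer_id=NULL, no match -> kept with NULL
  - order 8 (Headphones): customer_id=3 -> matches Aaron
  - order 9 (Laptop): customer_id=3 -> matches Aaron
All 9 rows appear; 2 have NULL customer.

SQL:
SELECT a.product, b.name AS customer
FROM orders a
LEFT JOIN customers b ON a.customer_id = b.id

Result:
product    | customer
-----------+---------
Cable      | George  
Stapler    | Yara    
Keyboard   | George  
Speaker    | NULL    
Notebook   | Frank   
Printer    | Frank   
Phone      | NULL    
Headphones | Aaron   
Laptop     | Aaron   


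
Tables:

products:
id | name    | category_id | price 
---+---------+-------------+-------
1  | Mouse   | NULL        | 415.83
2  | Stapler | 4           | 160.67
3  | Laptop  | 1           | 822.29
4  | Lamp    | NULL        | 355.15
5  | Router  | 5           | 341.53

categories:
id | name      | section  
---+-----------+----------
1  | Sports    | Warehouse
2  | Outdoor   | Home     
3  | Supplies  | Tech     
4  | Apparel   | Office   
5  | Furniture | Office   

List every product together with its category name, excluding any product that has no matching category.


INNER JOIN keeps only products rows whose category_id matches an id in categories. Walk through each product:
  - product 1 (Mouse): category_id=NULL, no match -> dropped
  - product 2 (Stapler): category_id=4 -> matches Apparel
  - product 3 (Laptop): category_id=1 -> matches Sports
  - product 4 (Lamp): category_id=NULL, no match -> dropped
  - product 5 (Router): category_id=5 -> matches Furniture
So 2 of 5 rows are dropped.

SQL:
SELECT a.name, b.name AS category
FROM products a
INNER JOIN categories b ON a.category_id = b.id

Result:
name    | category 
--------+----------
Stapler | Apparel  
Laptop  | Sports   
Router  | Furniture


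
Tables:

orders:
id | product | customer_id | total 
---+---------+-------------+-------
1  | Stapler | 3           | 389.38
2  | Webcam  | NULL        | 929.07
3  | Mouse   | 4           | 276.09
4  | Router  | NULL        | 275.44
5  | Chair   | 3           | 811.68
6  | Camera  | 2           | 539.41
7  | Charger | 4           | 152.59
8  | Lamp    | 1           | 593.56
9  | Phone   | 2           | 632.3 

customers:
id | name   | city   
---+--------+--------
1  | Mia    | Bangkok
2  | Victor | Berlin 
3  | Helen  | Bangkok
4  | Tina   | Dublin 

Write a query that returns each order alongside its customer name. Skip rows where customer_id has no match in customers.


INNER JOIN keeps only orders rows whose customer_id matches an id in customers. Walk through each order:
  - order 1 (Stapler): customer_id=3 -> matches Helen
  - order 2 (Webcam): customer_id=NULL, no match -> dropped
  - order 3 (Mouse): customer_id=4 -> matches Tina
  - order 4 (Router): customer_id=NULL, no match -> dropped
  - order 5 (Chair): customer_id=3 -> matches Helen
  - order 6 (Camera): customer_id=2 -> matches Victor
  - order 7 (Charger): customer_id=4 -> matches Tina
  - order 8 (Lamp): customer_id=1 -> matches Mia
  - order 9 (Phone): customer_id=2 -> matches Victor
So 2 of 9 rows are dropped.

SQL:
SELECT a.product, b.name AS customer
FROM orders a
INNER JOIN customers b ON a.customer_id = b.id

Result:
product | customer
--------+---------
Stapler | Helen   
Mouse   | Tina    
Chair   | Helen   
Camera  | Victor  
Charger | Tina    
Lamp    | Mia     
Phone   | Victor  


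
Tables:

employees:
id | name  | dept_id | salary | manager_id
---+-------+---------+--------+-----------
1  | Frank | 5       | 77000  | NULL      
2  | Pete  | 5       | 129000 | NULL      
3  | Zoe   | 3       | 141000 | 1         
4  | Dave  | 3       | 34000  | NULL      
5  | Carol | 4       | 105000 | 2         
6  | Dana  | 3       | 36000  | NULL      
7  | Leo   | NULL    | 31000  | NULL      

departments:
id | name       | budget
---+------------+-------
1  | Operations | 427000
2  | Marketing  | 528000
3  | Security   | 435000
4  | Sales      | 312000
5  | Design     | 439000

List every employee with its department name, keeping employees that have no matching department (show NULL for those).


LEFT JOIN keeps every row from employees (the left table); where dept_id has no match in departments, the department columns become NULL. Walk through each employee:
  - employee 1 (Frank): dept_id=5 -> matches Design
  - employee 2 (Pete): dept_id=5 -> matches Design
  - employee 3 (Zoe): dept_id=3 -> matches Security
  - employee 4 (Dave): dept_id=3 -> matches Security
  - employee 5 (Carol): dept_id=4 -> matches Sales
  - employee 6 (Dana): dept_id=3 -> matches Security
  - employee 7 (Leo): dept_id=NULL, no match -> kept with NULL
All 7 rows appear; 1 has NULL department.

SQL:
SELECT a.name, b.name AS department
FROM employees a
LEFT JOIN departments b ON a.dept_id = b.id

Result:
name  | department
------+-----------
Frank | Design    
Pete  | Design    
Zoe   | Security  
Dave  | Security  
Carol | Sales     
Dana  | Security  
Leo   | NULL      


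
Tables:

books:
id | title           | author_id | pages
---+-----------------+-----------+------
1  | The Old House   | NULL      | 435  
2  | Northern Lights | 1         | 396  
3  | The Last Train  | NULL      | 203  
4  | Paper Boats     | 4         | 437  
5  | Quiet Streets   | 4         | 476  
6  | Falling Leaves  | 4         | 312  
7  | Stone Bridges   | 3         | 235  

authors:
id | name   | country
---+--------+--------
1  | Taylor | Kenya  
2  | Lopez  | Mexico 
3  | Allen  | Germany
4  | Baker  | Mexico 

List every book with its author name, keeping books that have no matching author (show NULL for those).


LEFT JOIN keeps every row from books (the left table); where author_id has no match in authors, the author columns become NULL. Walk through each book:
  - book 1 (The Old House): author_id=NULL, no match -> kept with NULL
  - book 2 (Northern Lights): author_id=1 -> matches Taylor
  - book 3 (The Last Train): author_id=NULL, no match -> kept with NULL
  - book 4 (Paper Boats): author_id=4 -> matches Baker
  - book 5 (Quiet Streets): author_id=4 -> matches Baker
  - book 6 (Falling Leaves): author_id=4 -> matches Baker
  - book 7 (Stone Bridges): author_id=3 -> matches Allen
All 7 rows appear; 2 have NULL author.

SQL:
SELECT a.title, b.name AS author
FROM books a
LEFT JOIN authors b ON a.author_id = b.id

Result:
title           | author
----------------+-------
The Old House   | NULL  
Northern Lights | Taylor
The Last Train  | NULL  
Paper Boats     | Baker 
Quiet Streets   | Baker 
Falling Leaves  | Baker 
Stone Bridges   | Allen 


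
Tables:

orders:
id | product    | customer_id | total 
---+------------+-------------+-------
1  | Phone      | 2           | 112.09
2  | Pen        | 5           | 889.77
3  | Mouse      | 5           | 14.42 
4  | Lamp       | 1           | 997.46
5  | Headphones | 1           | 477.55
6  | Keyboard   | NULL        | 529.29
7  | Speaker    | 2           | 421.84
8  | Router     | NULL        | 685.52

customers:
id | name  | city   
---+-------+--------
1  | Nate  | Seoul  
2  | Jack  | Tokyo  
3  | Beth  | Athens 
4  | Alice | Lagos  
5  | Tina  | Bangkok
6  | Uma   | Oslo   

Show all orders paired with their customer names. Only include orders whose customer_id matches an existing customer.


INNER JOIN keeps only orders rows whose customer_id matches an id in customers. Walk through each order:
  - order 1 (Phone): customer_id=2 -> matches Jack
  - order 2 (Pen): customer_id=5 -> matches Tina
  - order 3 (Mouse): customer_id=5 -> matches Tina
  - order 4 (Lamp): customer_id=1 -> matches Nate
  - order 5 (Headphones): customer_id=1 -> matches Nate
  - order 6 (Keyboard): customer_id=NULL, no match -> dropped
  - order 7 (Speaker): customer_id=2 -> matches Jack
  - order 8 (Router): customer_id=NULL, no match -> dropped
So 2 of 8 rows are dropped.

SQL:
SELECT a.product, b.name AS customer
FROM orders a
INNER JOIN customers b ON a.customer_id = b.id

Result:
product    | customer
-----------+---------
Phone      | Jack    
Pen        | Tina    
Mouse      | Tina    
Lamp       | Nate    
Headphones | Nate    
Speaker    | Jack    


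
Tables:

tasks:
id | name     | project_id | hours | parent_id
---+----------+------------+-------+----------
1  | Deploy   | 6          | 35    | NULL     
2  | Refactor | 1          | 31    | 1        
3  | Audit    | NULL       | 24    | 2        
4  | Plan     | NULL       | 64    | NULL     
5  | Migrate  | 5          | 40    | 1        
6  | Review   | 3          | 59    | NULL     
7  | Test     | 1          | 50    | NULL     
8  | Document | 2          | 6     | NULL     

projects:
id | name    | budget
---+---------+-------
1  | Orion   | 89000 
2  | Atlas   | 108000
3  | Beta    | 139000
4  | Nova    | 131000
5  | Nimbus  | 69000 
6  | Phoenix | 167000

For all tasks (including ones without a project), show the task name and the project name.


LEFT JOIN keeps every row from tasks (the left table); where project_id has no match in projects, the project columns become NULL. Walk through each task:
  - task 1 (Deploy): project_id=6 -> matches Phoenix
  - task 2 (Refactor): project_id=1 -> matches Orion
  - task 3 (Audit): project_id=NULL, no match -> kept with NULL
  - task 4 (Plan): project_id=NULL, no match -> kept with NULL
  - task 5 (Migrate): project_id=5 -> matches Nimbus
  - task 6 (Review): project_id=3 -> matches Beta
  - task 7 (Test): project_id=1 -> matches Orion
  - task 8 (Document): project_id=2 -> matches Atlas
All 8 rows appear; 2 have NULL project.

SQL:
SELECT a.name, b.name AS project
FROM tasks a
LEFT JOIN projects b ON a.project_id = b.id

Result:
name     | project
---------+--------
Deploy   | Phoenix
Refactor | Orion  
Audit    | NULL   
Plan     | NULL   
Migrate  | Nimbus 
Review   | Beta   
Test     | Orion  
Document | Atlas  


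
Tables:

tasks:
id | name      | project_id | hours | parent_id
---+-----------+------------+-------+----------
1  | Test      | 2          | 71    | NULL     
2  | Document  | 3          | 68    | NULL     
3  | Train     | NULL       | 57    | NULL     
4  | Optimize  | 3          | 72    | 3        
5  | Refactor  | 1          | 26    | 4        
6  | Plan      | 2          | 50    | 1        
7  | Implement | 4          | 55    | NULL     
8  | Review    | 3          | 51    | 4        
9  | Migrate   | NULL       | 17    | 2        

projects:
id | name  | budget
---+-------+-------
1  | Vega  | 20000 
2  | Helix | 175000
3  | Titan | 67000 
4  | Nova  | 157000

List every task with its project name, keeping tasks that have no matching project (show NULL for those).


LEFT JOIN keeps every row from tasks (the left table); where project_id has no match in projects, the project columns become NULL. Walk through each task:
  - task 1 (Test): project_id=2 -> matches Helix
  - task 2 (Document): project_id=3 -> matches Titan
  - task 3 (Train): project_id=NULL, no match -> kept with NULL
  - task 4 (Optimize): project_id=3 -> matches Titan
  - task 5 (Refactor): project_id=1 -> matches Vega
  - task 6 (Plan): project_id=2 -> matches Helix
  - task 7 (Implement): project_id=4 -> matches Nova
  - task 8 (Review): project_id=3 -> matches Titan
  - task 9 (Migrate): project_id=NULL, no match -> kept with NULL
All 9 rows appear; 2 have NULL project.

SQL:
SELECT a.name, b.name AS project
FROM tasks a
LEFT JOIN projects b ON a.project_id = b.id

Result:
name      | project
----------+--------
Test      | Helix  
Document  | Titan  
Train     | NULL   
Optimize  | Titan  
Refactor  | Vega   
Plan      | Helix  
Implement | Nova   
Review    | Titan  
Migrate   | NULL   


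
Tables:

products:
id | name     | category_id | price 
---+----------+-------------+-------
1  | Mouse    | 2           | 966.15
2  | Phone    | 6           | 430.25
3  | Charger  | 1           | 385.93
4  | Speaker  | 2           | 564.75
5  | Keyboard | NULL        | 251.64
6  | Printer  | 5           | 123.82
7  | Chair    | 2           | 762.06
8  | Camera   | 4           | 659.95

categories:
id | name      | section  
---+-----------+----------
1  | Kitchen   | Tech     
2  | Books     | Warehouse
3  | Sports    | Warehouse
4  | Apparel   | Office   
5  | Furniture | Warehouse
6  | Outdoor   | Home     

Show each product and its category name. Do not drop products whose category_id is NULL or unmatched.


LEFT JOIN keeps every row from products (the left table); where category_id has no match in categories, the category columns become NULL. Walk through each product:
  - product 1 (Mouse): category_id=2 -> matches Books
  - product 2 (Phone): category_id=6 -> matches Outdoor
  - product 3 (Charger): category_id=1 -> matches Kitchen
  - product 4 (Speaker): category_id=2 -> matches Books
  - product 5 (Keyboard): category_id=NULL, no match -> kept with NULL
  - product 6 (Printer): category_id=5 -> matches Furniture
  - product 7 (Chair): category_id=2 -> matches Books
  - product 8 (Camera): category_id=4 -> matches Apparel
All 8 rows appear; 1 has NULL category.

SQL:
SELECT a.name, b.name AS category
FROM products a
LEFT JOIN categories b ON a.category_id = b.id

Result:
name     | category 
---------+----------
Mouse    | Books    
Phone    | Outdoor  
Charger  | Kitchen  
Speaker  | Books    
Keyboard | NULL     
Printer  | Furniture
Chair    | Books    
Camera   | Apparel  


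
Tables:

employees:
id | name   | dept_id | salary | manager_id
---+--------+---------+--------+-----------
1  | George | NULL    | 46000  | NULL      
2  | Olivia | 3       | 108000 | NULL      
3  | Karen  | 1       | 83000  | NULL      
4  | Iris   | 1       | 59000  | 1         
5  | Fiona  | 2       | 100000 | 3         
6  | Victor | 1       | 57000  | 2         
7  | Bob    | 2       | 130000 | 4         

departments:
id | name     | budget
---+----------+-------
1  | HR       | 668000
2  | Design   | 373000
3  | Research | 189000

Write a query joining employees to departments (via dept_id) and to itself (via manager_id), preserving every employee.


Two LEFT JOINs from the same base table employees: one to departments via dept_id, one to employees itself via manager_id. Both are LEFT so every employee is preserved.
Match against departments:
  - employee 1 (George): dept_id=NULL, no match -> kept with NULL
  - employee 2 (Olivia): dept_id=3 -> matches Research
  - employee 3 (Karen): dept_id=1 -> matches HR
  - employee 4 (Iris): dept_id=1 -> matches HR
  - employee 5 (Fiona): dept_id=2 -> matches Design
  - employee 6 (Victor): dept_id=1 -> matches HR
  - employee 7 (Bob): dept_id=2 -> matches Design
Match against employees (self):
  - employee 1 (George): manager_id=NULL -> NULL
  - employee 2 (Olivia): manager_id=NULL -> NULL
  - employee 3 (Karen): manager_id=NULL -> NULL
  - employee 4 (Iris): manager_id=1 -> George
  - employee 5 (Fiona): manager_id=3 -> Karen
  - employee 6 (Victor): manager_id=2 -> Olivia
  - employee 7 (Bob): manager_id=4 -> Iris

SQL:
SELECT a.name, b.name AS department, c.name AS manager
FROM employees a
LEFT JOIN departments b ON a.dept_id = b.id
LEFT JOIN employees c ON a.manager_id = c.id

Result:
name   | department | manager
-------+------------+--------
George | NULL       | NULL   
Olivia | Research   | NULL   
Karen  | HR         | NULL   
Iris   | HR         | George 
Fiona  | Design     | Karen  
Victor | HR         | Olivia 
Bob    | Design     | Iris   


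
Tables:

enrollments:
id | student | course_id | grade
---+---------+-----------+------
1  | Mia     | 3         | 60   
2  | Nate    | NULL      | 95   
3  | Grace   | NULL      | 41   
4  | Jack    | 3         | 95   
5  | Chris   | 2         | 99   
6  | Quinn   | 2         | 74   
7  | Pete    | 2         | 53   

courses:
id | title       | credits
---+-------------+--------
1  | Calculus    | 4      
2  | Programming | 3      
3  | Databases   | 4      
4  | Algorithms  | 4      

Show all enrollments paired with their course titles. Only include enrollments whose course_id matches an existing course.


INNER JOIN keeps only enrollments rows whose course_id matches an id in courses. Walk through each enrollment:
  - enrollment 1 (Mia): course_id=3 -> matches Databases
  - enrollment 2 (Nate): course_id=NULL, no match -> dropped
  - enrollment 3 (Grace): course_id=NULL, no match -> dropped
  - enrollment 4 (Jack): course_id=3 -> matches Databases
  - enrollment 5 (Chris): course_id=2 -> matches Programming
  - enrollment 6 (Quinn): course_id=2 -> matches Programming
  - enrollment 7 (Pete): course_id=2 -> matches Programming
So 2 of 7 rows are dropped.

SQL:
SELECT a.student, b.title AS course
FROM enrollments a
INNER JOIN courses b ON a.course_id = b.id

Result:
student | course     
--------+------------
Mia     | Databases  
Jack    | Databases  
Chris   | Programming
Quinn   | Programming
Pete    | Programming


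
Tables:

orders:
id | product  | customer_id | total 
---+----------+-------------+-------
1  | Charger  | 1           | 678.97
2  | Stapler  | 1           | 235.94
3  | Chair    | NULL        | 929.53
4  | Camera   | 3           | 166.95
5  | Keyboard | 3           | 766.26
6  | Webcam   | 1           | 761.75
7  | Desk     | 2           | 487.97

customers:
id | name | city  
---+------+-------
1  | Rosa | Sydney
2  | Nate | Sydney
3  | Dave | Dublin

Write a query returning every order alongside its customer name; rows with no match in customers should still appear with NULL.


LEFT JOIN keeps every row from orders (the left table); where customer_id has no match in customers, the customer columns become NULL. Walk through each order:
  - order 1 (Charger): customer_id=1 -> matches Rosa
  - order 2 (Stapler): customer_id=1 -> matches Rosa
  - order 3 (Chair): customer_id=NULL, no match -> kept with NULL
  - order 4 (Camera): customer_id=3 -> matches Dave
  - order 5 (Keyboard): customer_id=3 -> matches Dave
  - order 6 (Webcam): customer_id=1 -> matches Rosa
  - order 7 (Desk): customer_id=2 -> matches Nate
All 7 rows appear; 1 has NULL customer.

SQL:
SELECT a.product, b.name AS customer
FROM orders a
LEFT JOIN customers b ON a.customer_id = b.id

Result:
product  | customer
---------+---------
Charger  | Rosa    
Stapler  | Rosa    
Chair    | NULL    
Camera   | Dave    
Keyboard | Dave    
Webcam   | Rosa    
Desk     | Nate    


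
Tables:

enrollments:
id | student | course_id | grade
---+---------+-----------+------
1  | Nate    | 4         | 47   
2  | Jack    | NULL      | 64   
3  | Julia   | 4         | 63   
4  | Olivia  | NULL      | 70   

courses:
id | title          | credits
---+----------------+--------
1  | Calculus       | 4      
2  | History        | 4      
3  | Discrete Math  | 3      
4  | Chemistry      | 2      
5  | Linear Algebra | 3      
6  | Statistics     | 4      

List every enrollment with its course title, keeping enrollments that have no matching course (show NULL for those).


LEFT JOIN keeps every row from enrollments (the left table); where course_id has no match in courses, the course columns become NULL. Walk through each enrollment:
  - enrollment 1 (Nate): course_id=4 -> matches Chemistry
  - enrollment 2 (Jack): course_id=NULL, no match -> kept with NULL
  - enrollment 3 (Julia): course_id=4 -> matches Chemistry
  - enrollment 4 (Olivia): course_id=NULL, no match -> kept with NULL
All 4 rows appear; 2 have NULL course.

SQL:
SELECT a.student, b.title AS course
FROM enrollments a
LEFT JOIN courses b ON a.course_id = b.id

Result:
student | course   
--------+----------
Nate    | Chemistry
Jack    | NULL     
Julia   | Chemistry
Olivia  | NULL     


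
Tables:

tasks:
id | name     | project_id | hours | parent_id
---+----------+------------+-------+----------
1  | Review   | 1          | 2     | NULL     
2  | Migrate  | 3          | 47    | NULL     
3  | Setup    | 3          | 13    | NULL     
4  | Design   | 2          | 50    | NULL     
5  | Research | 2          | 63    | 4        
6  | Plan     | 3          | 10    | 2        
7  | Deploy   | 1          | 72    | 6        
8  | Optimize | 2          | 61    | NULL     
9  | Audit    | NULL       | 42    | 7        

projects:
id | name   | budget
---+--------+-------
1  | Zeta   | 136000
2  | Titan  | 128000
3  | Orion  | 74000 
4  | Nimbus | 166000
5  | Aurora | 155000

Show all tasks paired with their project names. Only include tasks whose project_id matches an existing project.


INNER JOIN keeps only tasks rows whose project_id matches an id in projects. Walk through each task:
  - task 1 (Review): project_id=1 -> matches Zeta
  - task 2 (Migrate): project_id=3 -> matches Orion
  - task 3 (Setup): project_id=3 -> matches Orion
  - task 4 (Design): project_id=2 -> matches Titan
  - task 5 (Research): project_id=2 -> matches Titan
  - task 6 (Plan): project_id=3 -> matches Orion
  - task 7 (Deploy): project_id=1 -> matches Zeta
  - task 8 (Optimize): project_id=2 -> matches Titan
  - task 9 (Audit): project_id=NULL, no match -> dropped
So 1 of 9 rows is dropped.

SQL:
SELECT a.name, b.name AS project
FROM tasks a
INNER JOIN projects b ON a.project_id = b.id

Result:
name     | project
---------+--------
Review   | Zeta   
Migrate  | Orion  
Setup    | Orion  
Design   | Titan  
Research | Titan  
Plan     | Orion  
Deploy   | Zeta   
Optimize | Titan  


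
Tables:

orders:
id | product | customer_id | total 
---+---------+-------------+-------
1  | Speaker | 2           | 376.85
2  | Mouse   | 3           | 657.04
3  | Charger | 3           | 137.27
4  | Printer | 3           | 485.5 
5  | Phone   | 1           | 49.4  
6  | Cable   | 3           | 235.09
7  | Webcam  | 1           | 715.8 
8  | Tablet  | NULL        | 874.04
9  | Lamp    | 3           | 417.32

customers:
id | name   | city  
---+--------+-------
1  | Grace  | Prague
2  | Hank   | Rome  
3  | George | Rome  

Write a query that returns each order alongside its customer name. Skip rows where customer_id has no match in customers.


INNER JOIN keeps only orders rows whose customer_id matches an id in customers. Walk through each order:
  - order 1 (Speaker): customer_id=2 -> matches Hank
  - order 2 (Mouse): customer_id=3 -> matches George
  - order 3 (Charger): customer_id=3 -> matches George
  - order 4 (Printer): customer_id=3 -> matches George
  - order 5 (Phone): customer_id=1 -> matches Grace
  - order 6 (Cable): customer_id=3 -> matches George
  - order 7 (Webcam): customer_id=1 -> matches Grace
  - order 8 (Tablet): customer_id=NULL, no match -> dropped
  - order 9 (Lamp): customer_id=3 -> matches George
So 1 of 9 rows is dropped.

SQL:
SELECT a.product, b.name AS customer
FROM orders a
INNER JOIN customers b ON a.customer_id = b.id

Result:
product | customer
--------+---------
Speaker | Hank    
Mouse   | George  
Charger | George  
Printer | George  
Phone   | Grace   
Cable   | George  
Webcam  | Grace   
Lamp    | George  


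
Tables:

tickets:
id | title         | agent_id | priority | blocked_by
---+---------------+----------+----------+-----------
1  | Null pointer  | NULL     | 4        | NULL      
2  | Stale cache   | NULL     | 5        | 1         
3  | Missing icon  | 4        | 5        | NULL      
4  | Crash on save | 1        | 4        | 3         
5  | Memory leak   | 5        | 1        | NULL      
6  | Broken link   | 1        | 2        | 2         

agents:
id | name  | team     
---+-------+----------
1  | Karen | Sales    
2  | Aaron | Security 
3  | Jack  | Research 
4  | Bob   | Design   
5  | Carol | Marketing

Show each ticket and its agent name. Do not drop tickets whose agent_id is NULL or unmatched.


LEFT JOIN keeps every row from tickets (the left table); where agent_id has no match in agents, the agent columns become NULL. Walk through each ticket:
  - ticket 1 (Null pointer): agent_id=NULL, no match -> kept with NULL
  - ticket 2 (Stale cache): agent_id=NULL, no match -> kept with NULL
  - ticket 3 (Missing icon): agent_id=4 -> matches Bob
  - ticket 4 (Crash on save): agent_id=1 -> matches Karen
  - ticket 5 (Memory leak): agent_id=5 -> matches Carol
  - ticket 6 (Broken link): agent_id=1 -> matches Karen
All 6 rows appear; 2 have NULL agent.

SQL:
SELECT a.title, b.name AS agent
FROM tickets a
LEFT JOIN agents b ON a.agent_id = b.id

Result:
title         | agent
--------------+------
Null pointer  | NULL 
Stale cache   | NULL 
Missing icon  | Bob  
Crash on save | Karen
Memory leak   | Carol
Broken link   | Karen


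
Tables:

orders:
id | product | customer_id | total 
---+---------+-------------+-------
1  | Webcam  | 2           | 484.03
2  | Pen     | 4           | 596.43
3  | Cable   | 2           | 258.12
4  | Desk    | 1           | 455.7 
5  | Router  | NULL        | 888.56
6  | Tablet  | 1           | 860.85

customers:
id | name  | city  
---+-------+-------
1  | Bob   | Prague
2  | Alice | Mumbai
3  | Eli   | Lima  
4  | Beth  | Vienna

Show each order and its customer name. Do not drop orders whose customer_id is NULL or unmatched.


LEFT JOIN keeps every row from orders (the left table); where customer_id has no match in customers, the customer columns become NULL. Walk through each order:
  - order 1 (Webcam): customer_id=2 -> matches Alice
  - order 2 (Pen): customer_id=4 -> matches Beth
  - order 3 (Cable): customer_id=2 -> matches Alice
  - order 4 (Desk): customer_id=1 -> matches Bob
  - order 5 (Router): customer_id=NULL, no match -> kept with NULL
  - order 6 (Tablet): customer_id=1 -> matches Bob
All 6 rows appear; 1 has NULL customer.

SQL:
SELECT a.product, b.name AS customer
FROM orders a
LEFT JOIN customers b ON a.customer_id = b.id

Result:
product | customer
--------+---------
Webcam  | Alice   
Pen     | Beth    
Cable   | Alice   
Desk    | Bob     
Router  | NULL    
Tablet  | Bob     


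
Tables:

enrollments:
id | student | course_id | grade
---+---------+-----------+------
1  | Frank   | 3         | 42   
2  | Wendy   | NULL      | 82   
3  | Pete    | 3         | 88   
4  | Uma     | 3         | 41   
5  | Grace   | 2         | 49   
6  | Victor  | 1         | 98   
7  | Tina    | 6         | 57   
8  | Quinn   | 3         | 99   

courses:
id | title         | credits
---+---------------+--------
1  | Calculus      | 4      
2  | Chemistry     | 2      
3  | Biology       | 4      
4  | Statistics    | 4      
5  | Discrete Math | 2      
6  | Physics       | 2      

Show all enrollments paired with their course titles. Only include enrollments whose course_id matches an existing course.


INNER JOIN keeps only enrollments rows whose course_id matches an id in courses. Walk through each enrollment:
  - enrollment 1 (Frank): course_id=3 -> matches Biology
  - enrollment 2 (Wendy): course_id=NULL, no match -> dropped
  - enrollment 3 (Pete): course_id=3 -> matches Biology
  - enrollment 4 (Uma): course_id=3 -> matches Biology
  - enrollment 5 (Grace): course_id=2 -> matches Chemistry
  - enrollment 6 (Victor): course_id=1 -> matches Calculus
  - enrollment 7 (Tina): course_id=6 -> matches Physics
  - enrollment 8 (Quinn): course_id=3 -> matches Biology
So 1 of 8 rows is dropped.

SQL:
SELECT a.student, b.title AS course
FROM enrollments a
INNER JOIN courses b ON a.course_id = b.id

Result:
student | course   
--------+----------
Frank   | Biology  
Pete    | Biology  
Uma     | Biology  
Grace   | Chemistry
Victor  | Calculus 
Tina    | Physics  
Quinn   | Biology  


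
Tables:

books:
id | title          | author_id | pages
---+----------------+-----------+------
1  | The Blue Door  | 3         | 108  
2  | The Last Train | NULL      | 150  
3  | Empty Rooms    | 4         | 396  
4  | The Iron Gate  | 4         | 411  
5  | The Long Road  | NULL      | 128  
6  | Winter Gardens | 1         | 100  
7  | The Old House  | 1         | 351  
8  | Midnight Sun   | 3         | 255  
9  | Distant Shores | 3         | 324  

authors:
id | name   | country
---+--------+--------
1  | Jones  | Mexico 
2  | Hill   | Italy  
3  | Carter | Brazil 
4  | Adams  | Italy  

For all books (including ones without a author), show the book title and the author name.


LEFT JOIN keeps every row from books (the left table); where author_id has no match in authors, the author columns become NULL. Walk through each book:
  - book 1 (The Blue Door): author_id=3 -> matches Carter
  - book 2 (The Last Train): author_id=NULL, no match -> kept with NULL
  - book 3 (Empty Rooms): author_id=4 -> matches Adams
  - book 4 (The Iron Gate): author_id=4 -> matches Adams
  - book 5 (The Long Road): author_id=NULL, no match -> kept with NULL
  - book 6 (Winter Gardens): author_id=1 -> matches Jones
  - book 7 (The Old House): author_id=1 -> matches Jones
  - book 8 (Midnight Sun): author_id=3 -> matches Carter
  - book 9 (Distant Shores): author_id=3 -> matches Carter
All 9 rows appear; 2 have NULL author.

SQL:
SELECT a.title, b.name AS author
FROM books a
LEFT JOIN authors b ON a.author_id = b.id

Result:
title          | author
---------------+-------
The Blue Door  | Carter
The Last Train | NULL  
Empty Rooms    | Adams 
The Iron Gate  | Adams 
The Long Road  | NULL  
Winter Gardens | Jones 
The Old House  | Jones 
Midnight Sun   | Carter
Distant Shores | Carter


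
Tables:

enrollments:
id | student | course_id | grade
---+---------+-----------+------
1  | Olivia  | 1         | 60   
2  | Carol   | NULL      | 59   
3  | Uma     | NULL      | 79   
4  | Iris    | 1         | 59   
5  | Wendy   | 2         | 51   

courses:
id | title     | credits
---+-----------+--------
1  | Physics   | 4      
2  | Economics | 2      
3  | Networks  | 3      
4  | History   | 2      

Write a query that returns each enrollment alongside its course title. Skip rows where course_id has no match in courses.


INNER JOIN keeps only enrollments rows whose course_id matches an id in courses. Walk through each enrollment:
  - enrollment 1 (Olivia): course_id=1 -> matches Physics
  - enrollment 2 (Carol): course_id=NULL, no match -> dropped
  - enrollment 3 (Uma): course_id=NULL, no match -> dropped
  - enrollment 4 (Iris): course_id=1 -> matches Physics
  - enrollment 5 (Wendy): course_id=2 -> matches Economics
So 2 of 5 rows are dropped.

SQL:
SELECT a.student, b.title AS course
FROM enrollments a
INNER JOIN courses b ON a.course_id = b.id

Result:
student | course   
--------+----------
Olivia  | Physics  
Iris    | Physics  
Wendy   | Economics


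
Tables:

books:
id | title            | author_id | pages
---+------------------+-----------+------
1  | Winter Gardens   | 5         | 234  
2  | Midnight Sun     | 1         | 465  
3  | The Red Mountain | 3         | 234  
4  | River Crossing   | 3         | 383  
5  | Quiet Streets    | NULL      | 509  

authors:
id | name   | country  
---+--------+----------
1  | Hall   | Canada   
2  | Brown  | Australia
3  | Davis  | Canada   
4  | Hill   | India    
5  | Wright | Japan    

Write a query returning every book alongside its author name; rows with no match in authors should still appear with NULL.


LEFT JOIN keeps every row from books (the left table); where author_id has no match in authors, the author columns become NULL. Walk through each book:
  - book 1 (Winter Gardens): author_id=5 -> matches Wright
  - book 2 (Midnight Sun): author_id=1 -> matches Hall
  - book 3 (The Red Mountain): author_id=3 -> matches Davis
  - book 4 (River Crossing): author_id=3 -> matches Davis
  - book 5 (Quiet Streets): author_id=NULL, no match -> kept with NULL
All 5 rows appear; 1 has NULL author.

SQL:
SELECT a.title, b.name AS author
FROM books a
LEFT JOIN authors b ON a.author_id = b.id

Result:
title            | author
-----------------+-------
Winter Gardens   | Wright
Midnight Sun     | Hall  
The Red Mountain | Davis 
River Crossing   | Davis 
Quiet Streets    | NULL  


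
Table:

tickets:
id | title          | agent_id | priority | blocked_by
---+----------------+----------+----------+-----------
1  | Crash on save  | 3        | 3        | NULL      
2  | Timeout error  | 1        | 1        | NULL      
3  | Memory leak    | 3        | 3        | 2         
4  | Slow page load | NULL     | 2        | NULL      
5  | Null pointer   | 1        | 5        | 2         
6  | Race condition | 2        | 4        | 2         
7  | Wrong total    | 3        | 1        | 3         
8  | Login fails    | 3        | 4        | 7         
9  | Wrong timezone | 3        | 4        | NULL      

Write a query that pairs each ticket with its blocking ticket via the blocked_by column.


This is a self-join: tickets is joined to a second copy of itself, matching each row's blocked_by to another row's id. Use LEFT JOIN so rows with blocked_by=NULL are kept.
  - ticket 1 (Crash on save): blocked_by=NULL -> NULL
  - ticket 2 (Timeout error): blocked_by=NULL -> NULL
  - ticket 3 (Memory leak): blocked_by=2 -> Timeout error
  - ticket 4 (Slow page load): blocked_by=NULL -> NULL
  - ticket 5 (Null pointer): blocked_by=2 -> Timeout error
  - ticket 6 (Race condition): blocked_by=2 -> Timeout error
  - ticket 7 (Wrong total): blocked_by=3 -> Memory leak
  - ticket 8 (Login fails): blocked_by=7 -> Wrong total
  - ticket 9 (Wrong timezone): blocked_by=NULL -> NULL

SQL:
SELECT a.title AS item, b.title AS blocked_by
FROM tickets a
LEFT JOIN tickets b ON a.blocked_by = b.id

Result:
item           | blocked_by   
---------------+--------------
Crash on save  | NULL         
Timeout error  | NULL         
Memory leak    | Timeout error
Slow page load | NULL         
Null pointer   | Timeout error
Race condition | Timeout error
Wrong total    | Memory leak  
Login fails    | Wrong total  
Wrong timezone | NULL         


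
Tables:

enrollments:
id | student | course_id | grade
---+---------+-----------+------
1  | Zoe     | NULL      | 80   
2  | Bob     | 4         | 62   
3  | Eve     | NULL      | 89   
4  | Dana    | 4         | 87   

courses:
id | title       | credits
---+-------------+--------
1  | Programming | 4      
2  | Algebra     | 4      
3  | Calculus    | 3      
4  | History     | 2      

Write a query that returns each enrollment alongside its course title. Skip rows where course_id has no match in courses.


INNER JOIN keeps only enrollments rows whose course_id matches an id in courses. Walk through each enrollment:
  - enrollment 1 (Zoe): course_id=NULL, no match -> dropped
  - enrollment 2 (Bob): course_id=4 -> matches History
  - enrollment 3 (Eve): course_id=NULL, no match -> dropped
  - enrollment 4 (Dana): course_id=4 -> matches History
So 2 of 4 rows are dropped.

SQL:
SELECT a.student, b.title AS course
FROM enrollments a
INNER JOIN courses b ON a.course_id = b.id

Result:
student | course 
--------+--------
Bob     | History
Dana    | History


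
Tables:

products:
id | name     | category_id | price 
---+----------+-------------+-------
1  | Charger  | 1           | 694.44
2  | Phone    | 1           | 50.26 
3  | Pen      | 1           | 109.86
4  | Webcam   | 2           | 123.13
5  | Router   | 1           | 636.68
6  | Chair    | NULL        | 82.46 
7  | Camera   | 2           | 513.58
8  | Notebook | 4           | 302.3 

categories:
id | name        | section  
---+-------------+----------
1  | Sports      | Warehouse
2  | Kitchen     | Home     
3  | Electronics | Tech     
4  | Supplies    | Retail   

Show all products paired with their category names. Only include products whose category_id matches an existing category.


INNER JOIN keeps only products rows whose category_id matches an id in categories. Walk through each product:
  - product 1 (Charger): category_id=1 -> matches Sports
  - product 2 (Phone): category_id=1 -> matches Sports
  - product 3 (Pen): category_id=1 -> matches Sports
  - product 4 (Webcam): category_id=2 -> matches Kitchen
  - product 5 (Router): category_id=1 -> matches Sports
  - product 6 (Chair): category_id=NULL, no match -> dropped
  - product 7 (Camera): category_id=2 -> matches Kitchen
  - product 8 (Notebook): category_id=4 -> matches Supplies
So 1 of 8 rows is dropped.

SQL:
SELECT a.name, b.name AS category
FROM products a
INNER JOIN categories b ON a.category_id = b.id

Result:
name     | category
---------+---------
Charger  | Sports  
Phone    | Sports  
Pen      | Sports  
Webcam   | Kitchen 
Router   | Sports  
Camera   | Kitchen 
Notebook | Supplies
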